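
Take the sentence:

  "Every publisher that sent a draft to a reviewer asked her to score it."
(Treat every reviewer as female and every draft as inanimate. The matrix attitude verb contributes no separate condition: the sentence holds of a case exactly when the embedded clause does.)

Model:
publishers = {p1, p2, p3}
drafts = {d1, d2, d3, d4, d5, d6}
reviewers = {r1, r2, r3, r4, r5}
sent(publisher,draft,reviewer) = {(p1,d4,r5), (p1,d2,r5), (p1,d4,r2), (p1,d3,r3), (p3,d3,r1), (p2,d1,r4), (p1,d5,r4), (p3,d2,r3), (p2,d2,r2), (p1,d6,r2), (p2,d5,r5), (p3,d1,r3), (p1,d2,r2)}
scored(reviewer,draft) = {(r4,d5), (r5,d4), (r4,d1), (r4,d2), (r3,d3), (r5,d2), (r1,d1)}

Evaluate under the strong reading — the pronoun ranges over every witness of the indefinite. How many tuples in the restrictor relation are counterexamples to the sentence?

"her" takes "a reviewer" as antecedent and "it" takes "a draft"; both are donkey pronouns co-varying with the restrictor.
Strong reading: for every (p,d,r) with sent(p,d,r), scored(r,d).
Restrictor triples: (p1,d2,r2)→scored(r2,d2) ✗  (p1,d2,r5)→scored(r5,d2) ✓  (p1,d3,r3)→scored(r3,d3) ✓  (p1,d4,r2)→scored(r2,d4) ✗  (p1,d4,r5)→scored(r5,d4) ✓  (p1,d5,r4)→scored(r4,d5) ✓  (p1,d6,r2)→scored(r2,d6) ✗  (p2,d1,r4)→scored(r4,d1) ✓  (p2,d2,r2)→scored(r2,d2) ✗  (p2,d5,r5)→scored(r5,d5) ✗  (p3,d1,r3)→scored(r3,d1) ✗  (p3,d2,r3)→scored(r3,d2) ✗  (p3,d3,r1)→scored(r1,d3) ✗
Counterexamples (restrictor triples failing the scope): 8.

8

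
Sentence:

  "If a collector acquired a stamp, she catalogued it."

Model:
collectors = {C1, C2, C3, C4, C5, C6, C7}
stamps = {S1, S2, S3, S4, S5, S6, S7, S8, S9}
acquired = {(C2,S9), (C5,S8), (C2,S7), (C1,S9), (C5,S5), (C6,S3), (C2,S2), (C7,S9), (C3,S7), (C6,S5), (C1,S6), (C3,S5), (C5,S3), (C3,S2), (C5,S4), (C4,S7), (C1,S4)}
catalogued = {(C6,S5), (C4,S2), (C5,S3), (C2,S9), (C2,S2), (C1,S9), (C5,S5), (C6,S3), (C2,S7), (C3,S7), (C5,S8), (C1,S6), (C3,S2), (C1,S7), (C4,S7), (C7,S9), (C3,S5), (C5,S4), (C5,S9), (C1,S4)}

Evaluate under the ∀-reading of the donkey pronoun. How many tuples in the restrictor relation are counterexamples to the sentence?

0

"it" takes "a stamp" as antecedent — a donkey pronoun bound across the clause boundary.
Strong reading: for every (c,s) with acquired(c,s), catalogued(c,s).
Restrictor pairs: (C1,S4) ✓  (C1,S6) ✓  (C1,S9) ✓  (C2,S2) ✓  (C2,S7) ✓  (C2,S9) ✓  (C3,S2) ✓  (C3,S5) ✓  (C3,S7) ✓  (C4,S7) ✓  (C5,S3) ✓  (C5,S4) ✓  (C5,S5) ✓  (C5,S8) ✓  (C6,S3) ✓  (C6,S5) ✓  (C7,S9) ✓
Counterexamples (restrictor pairs failing the scope): 0.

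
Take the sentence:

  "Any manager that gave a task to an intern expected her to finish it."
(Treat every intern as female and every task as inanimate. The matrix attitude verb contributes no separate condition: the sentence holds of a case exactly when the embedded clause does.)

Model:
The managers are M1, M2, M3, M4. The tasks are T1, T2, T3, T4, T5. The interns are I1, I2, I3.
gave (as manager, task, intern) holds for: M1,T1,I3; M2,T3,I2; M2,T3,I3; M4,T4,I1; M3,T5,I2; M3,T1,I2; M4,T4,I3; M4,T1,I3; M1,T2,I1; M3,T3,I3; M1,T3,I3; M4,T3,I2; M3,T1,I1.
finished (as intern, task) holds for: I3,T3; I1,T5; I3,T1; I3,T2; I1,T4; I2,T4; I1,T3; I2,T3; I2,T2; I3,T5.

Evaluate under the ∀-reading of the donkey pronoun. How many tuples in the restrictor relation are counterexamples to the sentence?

5

"her" takes "an intern" as antecedent and "it" takes "a task"; both are donkey pronouns co-varying with the restrictor.
Strong reading: for every (m,t,i) with gave(m,t,i), finished(i,t).
Restrictor triples: (M1,T1,I3)→finished(I3,T1) ✓  (M1,T2,I1)→finished(I1,T2) ✗  (M1,T3,I3)→finished(I3,T3) ✓  (M2,T3,I2)→finished(I2,T3) ✓  (M2,T3,I3)→finished(I3,T3) ✓  (M3,T1,I1)→finished(I1,T1) ✗  (M3,T1,I2)→finished(I2,T1) ✗  (M3,T3,I3)→finished(I3,T3) ✓  (M3,T5,I2)→finished(I2,T5) ✗  (M4,T1,I3)→finished(I3,T1) ✓  (M4,T3,I2)→finished(I2,T3) ✓  (M4,T4,I1)→finished(I1,T4) ✓  (M4,T4,I3)→finished(I3,T4) ✗
Counterexamples (restrictor triples failing the scope): 5.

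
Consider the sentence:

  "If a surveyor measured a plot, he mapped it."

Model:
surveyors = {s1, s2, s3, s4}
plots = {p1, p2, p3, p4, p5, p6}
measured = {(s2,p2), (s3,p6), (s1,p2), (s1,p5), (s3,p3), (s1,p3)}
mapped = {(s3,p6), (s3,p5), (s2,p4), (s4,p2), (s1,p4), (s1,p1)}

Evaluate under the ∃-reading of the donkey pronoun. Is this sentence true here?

"it" takes "a plot" as antecedent — a donkey pronoun bound across the clause boundary.
Weak reading: every surveyor s with some measured-plot has at least one measured-plot p such that mapped(s,p).
Per surveyor: s1:✗  s2:✗  s3:✓
s1 has no witness among its measured-plots.

False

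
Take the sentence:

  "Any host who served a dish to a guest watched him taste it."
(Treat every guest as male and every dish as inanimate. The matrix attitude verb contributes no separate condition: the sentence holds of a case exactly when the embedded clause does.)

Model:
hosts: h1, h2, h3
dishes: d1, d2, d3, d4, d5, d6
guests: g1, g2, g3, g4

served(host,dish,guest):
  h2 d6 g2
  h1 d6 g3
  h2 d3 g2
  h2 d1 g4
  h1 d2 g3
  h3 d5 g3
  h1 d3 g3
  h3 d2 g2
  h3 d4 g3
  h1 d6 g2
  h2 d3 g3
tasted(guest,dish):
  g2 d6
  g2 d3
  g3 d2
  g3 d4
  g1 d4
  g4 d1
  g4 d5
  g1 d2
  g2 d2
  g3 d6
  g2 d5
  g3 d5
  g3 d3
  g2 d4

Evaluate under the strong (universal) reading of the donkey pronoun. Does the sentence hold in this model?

True

"him" takes "a guest" as antecedent and "it" takes "a dish"; both are donkey pronouns co-varying with the restrictor.
Strong reading: for every (h,d,g) with served(h,d,g), tasted(g,d).
Restrictor triples: (h1,d2,g3)→tasted(g3,d2) ✓  (h1,d3,g3)→tasted(g3,d3) ✓  (h1,d6,g2)→tasted(g2,d6) ✓  (h1,d6,g3)→tasted(g3,d6) ✓  (h2,d1,g4)→tasted(g4,d1) ✓  (h2,d3,g2)→tasted(g2,d3) ✓  (h2,d3,g3)→tasted(g3,d3) ✓  (h2,d6,g2)→tasted(g2,d6) ✓  (h3,d2,g2)→tasted(g2,d2) ✓  (h3,d4,g3)→tasted(g3,d4) ✓  (h3,d5,g3)→tasted(g3,d5) ✓
Every restrictor triple satisfies the scope.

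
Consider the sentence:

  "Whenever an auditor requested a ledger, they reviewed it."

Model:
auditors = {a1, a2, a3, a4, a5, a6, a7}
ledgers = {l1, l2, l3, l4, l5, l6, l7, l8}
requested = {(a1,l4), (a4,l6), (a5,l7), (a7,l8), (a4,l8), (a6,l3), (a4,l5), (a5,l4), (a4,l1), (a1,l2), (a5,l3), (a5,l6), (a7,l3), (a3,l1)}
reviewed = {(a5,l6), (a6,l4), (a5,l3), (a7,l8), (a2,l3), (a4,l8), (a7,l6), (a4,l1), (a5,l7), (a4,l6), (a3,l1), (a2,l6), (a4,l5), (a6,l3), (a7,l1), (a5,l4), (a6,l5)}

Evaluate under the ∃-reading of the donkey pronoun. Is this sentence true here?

"it" takes "a ledger" as antecedent — a donkey pronoun bound across the clause boundary.
Weak reading: every auditor a with some requested-ledger has at least one requested-ledger l such that reviewed(a,l).
Per auditor: a1:✗  a3:✓  a4:✓  a5:✓  a6:✓  a7:✓
a1 has no witness among its requested-ledgers.

False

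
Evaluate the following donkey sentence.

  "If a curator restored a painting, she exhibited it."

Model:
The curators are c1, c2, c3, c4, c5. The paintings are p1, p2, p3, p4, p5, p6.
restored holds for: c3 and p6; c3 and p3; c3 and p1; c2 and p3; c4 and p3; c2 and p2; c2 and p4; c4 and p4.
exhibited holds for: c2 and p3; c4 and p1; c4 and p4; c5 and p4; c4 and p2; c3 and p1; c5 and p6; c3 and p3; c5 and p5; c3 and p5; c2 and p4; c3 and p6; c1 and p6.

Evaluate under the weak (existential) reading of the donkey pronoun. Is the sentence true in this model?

"it" takes "a painting" as antecedent — a donkey pronoun bound across the clause boundary.
Weak reading: every curator c with some restored-painting has at least one restored-painting p such that exhibited(c,p).
Per curator: c2:✓  c3:✓  c4:✓
Every curator in the restrictor has a witness.

True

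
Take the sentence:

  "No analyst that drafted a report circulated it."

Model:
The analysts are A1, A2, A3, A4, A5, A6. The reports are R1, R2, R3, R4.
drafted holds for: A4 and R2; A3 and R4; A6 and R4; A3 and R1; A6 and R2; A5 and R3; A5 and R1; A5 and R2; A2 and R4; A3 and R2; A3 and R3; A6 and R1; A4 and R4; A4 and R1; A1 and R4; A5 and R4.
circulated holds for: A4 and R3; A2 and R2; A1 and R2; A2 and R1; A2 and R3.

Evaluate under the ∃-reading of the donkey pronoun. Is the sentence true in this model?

True

"it" takes "a report" as antecedent — a donkey pronoun bound across the clause boundary.
Truth condition: for no (a,r) with drafted(a,r) does circulated(a,r) hold.
Restrictor pairs — does the scope hold? (A1,R4):fails  (A2,R4):fails  (A3,R1):fails  (A3,R2):fails  (A3,R3):fails  (A3,R4):fails  (A4,R1):fails  (A4,R2):fails  (A4,R4):fails  (A5,R1):fails  (A5,R2):fails  (A5,R3):fails  (A5,R4):fails  (A6,R1):fails  (A6,R2):fails  (A6,R4):fails
Scope holds for no restrictor pair, so the sentence is true.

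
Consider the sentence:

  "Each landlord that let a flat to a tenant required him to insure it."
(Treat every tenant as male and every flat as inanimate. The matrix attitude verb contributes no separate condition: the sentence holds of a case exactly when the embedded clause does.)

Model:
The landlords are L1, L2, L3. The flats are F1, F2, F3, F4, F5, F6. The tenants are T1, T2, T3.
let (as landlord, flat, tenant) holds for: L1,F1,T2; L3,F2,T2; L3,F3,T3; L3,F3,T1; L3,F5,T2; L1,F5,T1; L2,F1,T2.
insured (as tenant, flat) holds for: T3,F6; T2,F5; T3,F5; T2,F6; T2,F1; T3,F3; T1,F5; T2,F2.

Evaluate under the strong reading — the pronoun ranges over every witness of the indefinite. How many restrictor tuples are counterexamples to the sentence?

1

"him" takes "a tenant" as antecedent and "it" takes "a flat"; both are donkey pronouns co-varying with the restrictor.
Strong reading: for every (l,f,t) with let(l,f,t), insured(t,f).
Restrictor triples: (L1,F1,T2)→insured(T2,F1) ✓  (L1,F5,T1)→insured(T1,F5) ✓  (L2,F1,T2)→insured(T2,F1) ✓  (L3,F2,T2)→insured(T2,F2) ✓  (L3,F3,T1)→insured(T1,F3) ✗  (L3,F3,T3)→insured(T3,F3) ✓  (L3,F5,T2)→insured(T2,F5) ✓
Counterexamples (restrictor triples failing the scope): 1.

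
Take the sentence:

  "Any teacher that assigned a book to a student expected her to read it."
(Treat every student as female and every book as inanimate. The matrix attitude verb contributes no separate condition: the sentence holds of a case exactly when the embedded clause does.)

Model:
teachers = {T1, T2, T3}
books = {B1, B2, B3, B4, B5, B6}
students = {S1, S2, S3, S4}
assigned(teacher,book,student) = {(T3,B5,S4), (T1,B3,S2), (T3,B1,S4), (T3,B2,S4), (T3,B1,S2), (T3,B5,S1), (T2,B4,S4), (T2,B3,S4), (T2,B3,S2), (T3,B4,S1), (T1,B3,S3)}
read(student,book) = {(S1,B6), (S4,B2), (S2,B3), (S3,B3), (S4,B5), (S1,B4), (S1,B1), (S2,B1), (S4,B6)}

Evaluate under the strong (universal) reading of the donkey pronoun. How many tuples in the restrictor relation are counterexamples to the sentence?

"her" takes "a student" as antecedent and "it" takes "a book"; both are donkey pronouns co-varying with the restrictor.
Strong reading: for every (t,b,s) with assigned(t,b,s), read(s,b).
Restrictor triples: (T1,B3,S2)→read(S2,B3) ✓  (T1,B3,S3)→read(S3,B3) ✓  (T2,B3,S2)→read(S2,B3) ✓  (T2,B3,S4)→read(S4,B3) ✗  (T2,B4,S4)→read(S4,B4) ✗  (T3,B1,S2)→read(S2,B1) ✓  (T3,B1,S4)→read(S4,B1) ✗  (T3,B2,S4)→read(S4,B2) ✓  (T3,B4,S1)→read(S1,B4) ✓  (T3,B5,S1)→read(S1,B5) ✗  (T3,B5,S4)→read(S4,B5) ✓
Counterexamples (restrictor triples failing the scope): 4.

4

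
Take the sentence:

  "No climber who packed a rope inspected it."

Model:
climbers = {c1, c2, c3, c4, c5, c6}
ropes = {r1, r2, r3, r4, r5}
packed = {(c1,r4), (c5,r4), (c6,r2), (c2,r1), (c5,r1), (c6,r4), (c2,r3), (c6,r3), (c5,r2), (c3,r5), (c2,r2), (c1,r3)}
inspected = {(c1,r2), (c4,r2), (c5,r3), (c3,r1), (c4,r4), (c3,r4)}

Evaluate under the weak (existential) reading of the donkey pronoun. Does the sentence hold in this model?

"it" takes "a rope" as antecedent — a donkey pronoun bound across the clause boundary.
Truth condition: for no (c,r) with packed(c,r) does inspected(c,r) hold.
Restrictor pairs — does the scope hold? (c1,r3):fails  (c1,r4):fails  (c2,r1):fails  (c2,r2):fails  (c2,r3):fails  (c3,r5):fails  (c5,r1):fails  (c5,r2):fails  (c5,r4):fails  (c6,r2):fails  (c6,r3):fails  (c6,r4):fails
Scope holds for no restrictor pair, so the sentence is true.

True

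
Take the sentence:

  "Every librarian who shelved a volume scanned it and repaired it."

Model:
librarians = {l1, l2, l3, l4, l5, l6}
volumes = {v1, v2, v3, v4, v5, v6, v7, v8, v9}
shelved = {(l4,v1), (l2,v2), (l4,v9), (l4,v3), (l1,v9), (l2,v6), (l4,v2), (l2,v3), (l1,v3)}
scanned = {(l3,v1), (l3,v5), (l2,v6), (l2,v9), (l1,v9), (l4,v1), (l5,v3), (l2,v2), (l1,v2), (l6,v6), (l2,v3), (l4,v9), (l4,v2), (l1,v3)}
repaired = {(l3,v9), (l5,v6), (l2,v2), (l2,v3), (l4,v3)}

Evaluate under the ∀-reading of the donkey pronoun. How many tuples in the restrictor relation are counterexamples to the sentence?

"it" takes "a volume" as antecedent — a donkey pronoun bound across the clause boundary.
Strong reading: for every (l,v) with shelved(l,v), scanned(l,v) ∧ repaired(l,v).
Restrictor pairs: (l1,v3) ✗  (l1,v9) ✗  (l2,v2) ✓  (l2,v3) ✓  (l2,v6) ✗  (l4,v1) ✗  (l4,v2) ✗  (l4,v3) ✗  (l4,v9) ✗
Counterexamples (restrictor pairs failing the scope): 7.

7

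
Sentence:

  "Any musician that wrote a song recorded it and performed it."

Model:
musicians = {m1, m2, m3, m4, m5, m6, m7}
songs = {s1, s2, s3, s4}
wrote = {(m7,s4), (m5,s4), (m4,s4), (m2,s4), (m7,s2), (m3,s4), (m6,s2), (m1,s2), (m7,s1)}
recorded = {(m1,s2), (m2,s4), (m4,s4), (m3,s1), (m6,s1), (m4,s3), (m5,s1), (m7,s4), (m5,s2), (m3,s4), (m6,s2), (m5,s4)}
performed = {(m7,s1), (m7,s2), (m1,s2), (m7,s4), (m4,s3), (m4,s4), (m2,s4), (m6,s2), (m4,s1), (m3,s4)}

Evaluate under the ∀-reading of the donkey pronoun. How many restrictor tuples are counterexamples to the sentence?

3

"it" takes "a song" as antecedent — a donkey pronoun bound across the clause boundary.
Strong reading: for every (m,s) with wrote(m,s), recorded(m,s) ∧ performed(m,s).
Restrictor pairs: (m1,s2) ✓  (m2,s4) ✓  (m3,s4) ✓  (m4,s4) ✓  (m5,s4) ✗  (m6,s2) ✓  (m7,s1) ✗  (m7,s2) ✗  (m7,s4) ✓
Counterexamples (restrictor pairs failing the scope): 3.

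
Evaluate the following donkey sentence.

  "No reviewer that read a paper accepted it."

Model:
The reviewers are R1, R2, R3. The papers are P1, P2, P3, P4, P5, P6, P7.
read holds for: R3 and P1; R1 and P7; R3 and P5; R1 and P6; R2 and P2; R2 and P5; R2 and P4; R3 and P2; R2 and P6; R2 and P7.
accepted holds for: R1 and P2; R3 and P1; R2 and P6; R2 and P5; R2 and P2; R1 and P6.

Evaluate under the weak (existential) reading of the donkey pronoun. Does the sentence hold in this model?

False

"it" takes "a paper" as antecedent — a donkey pronoun bound across the clause boundary.
Truth condition: for no (r,p) with read(r,p) does accepted(r,p) hold.
Restrictor pairs — does the scope hold? (R1,P6):holds  (R1,P7):fails  (R2,P2):holds  (R2,P4):fails  (R2,P5):holds  (R2,P6):holds  (R2,P7):fails  (R3,P1):holds  (R3,P2):fails  (R3,P5):fails
Scope holds for 5 pair(s), so the sentence is false.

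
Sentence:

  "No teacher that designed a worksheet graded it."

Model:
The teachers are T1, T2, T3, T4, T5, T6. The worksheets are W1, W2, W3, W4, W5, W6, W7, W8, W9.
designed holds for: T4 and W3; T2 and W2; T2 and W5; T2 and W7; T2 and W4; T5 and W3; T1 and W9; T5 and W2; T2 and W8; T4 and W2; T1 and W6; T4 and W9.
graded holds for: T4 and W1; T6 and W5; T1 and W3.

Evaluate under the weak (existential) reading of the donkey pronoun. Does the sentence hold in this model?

"it" takes "a worksheet" as antecedent — a donkey pronoun bound across the clause boundary.
Truth condition: for no (t,w) with designed(t,w) does graded(t,w) hold.
Restrictor pairs — does the scope hold? (T1,W6):fails  (T1,W9):fails  (T2,W2):fails  (T2,W4):fails  (T2,W5):fails  (T2,W7):fails  (T2,W8):fails  (T4,W2):fails  (T4,W3):fails  (T4,W9):fails  (T5,W2):fails  (T5,W3):fails
Scope holds for no restrictor pair, so the sentence is true.

True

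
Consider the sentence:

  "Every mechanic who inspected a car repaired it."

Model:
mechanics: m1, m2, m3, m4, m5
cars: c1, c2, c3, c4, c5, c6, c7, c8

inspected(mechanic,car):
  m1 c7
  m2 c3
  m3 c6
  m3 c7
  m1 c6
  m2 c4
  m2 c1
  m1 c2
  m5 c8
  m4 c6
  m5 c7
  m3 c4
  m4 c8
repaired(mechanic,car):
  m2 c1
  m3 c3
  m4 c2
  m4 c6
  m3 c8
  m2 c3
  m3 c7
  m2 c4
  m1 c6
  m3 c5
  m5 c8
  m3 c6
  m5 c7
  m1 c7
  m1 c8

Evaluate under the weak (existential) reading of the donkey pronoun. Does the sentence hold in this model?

True

"it" takes "a car" as antecedent — a donkey pronoun bound across the clause boundary.
Weak reading: every mechanic m with some inspected-car has at least one inspected-car c such that repaired(m,c).
Per mechanic: m1:✓  m2:✓  m3:✓  m4:✓  m5:✓
Every mechanic in the restrictor has a witness.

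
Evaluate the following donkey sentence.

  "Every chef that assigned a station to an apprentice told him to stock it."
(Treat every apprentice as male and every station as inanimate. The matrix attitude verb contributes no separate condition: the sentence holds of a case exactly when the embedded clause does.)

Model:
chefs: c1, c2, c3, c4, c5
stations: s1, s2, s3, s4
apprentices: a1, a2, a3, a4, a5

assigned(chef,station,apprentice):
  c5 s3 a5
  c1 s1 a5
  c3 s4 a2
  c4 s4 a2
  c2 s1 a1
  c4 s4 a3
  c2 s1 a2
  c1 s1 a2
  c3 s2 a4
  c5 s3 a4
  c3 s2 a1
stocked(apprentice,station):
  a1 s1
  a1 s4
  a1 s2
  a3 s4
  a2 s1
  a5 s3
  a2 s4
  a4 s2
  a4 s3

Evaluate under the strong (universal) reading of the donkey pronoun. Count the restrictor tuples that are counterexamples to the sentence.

"him" takes "an apprentice" as antecedent and "it" takes "a station"; both are donkey pronouns co-varying with the restrictor.
Strong reading: for every (c,s,a) with assigned(c,s,a), stocked(a,s).
Restrictor triples: (c1,s1,a2)→stocked(a2,s1) ✓  (c1,s1,a5)→stocked(a5,s1) ✗  (c2,s1,a1)→stocked(a1,s1) ✓  (c2,s1,a2)→stocked(a2,s1) ✓  (c3,s2,a1)→stocked(a1,s2) ✓  (c3,s2,a4)→stocked(a4,s2) ✓  (c3,s4,a2)→stocked(a2,s4) ✓  (c4,s4,a2)→stocked(a2,s4) ✓  (c4,s4,a3)→stocked(a3,s4) ✓  (c5,s3,a4)→stocked(a4,s3) ✓  (c5,s3,a5)→stocked(a5,s3) ✓
Counterexamples (restrictor triples failing the scope): 1.

1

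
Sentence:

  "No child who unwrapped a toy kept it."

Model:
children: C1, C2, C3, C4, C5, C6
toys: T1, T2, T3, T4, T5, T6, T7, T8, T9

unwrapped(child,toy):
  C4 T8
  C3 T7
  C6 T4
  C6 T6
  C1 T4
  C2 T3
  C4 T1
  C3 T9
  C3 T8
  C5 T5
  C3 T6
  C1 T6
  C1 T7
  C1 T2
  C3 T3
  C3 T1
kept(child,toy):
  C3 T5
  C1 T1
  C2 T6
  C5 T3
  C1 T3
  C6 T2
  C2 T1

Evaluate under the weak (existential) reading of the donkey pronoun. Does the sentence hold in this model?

True

"it" takes "a toy" as antecedent — a donkey pronoun bound across the clause boundary.
Truth condition: for no (c,t) with unwrapped(c,t) does kept(c,t) hold.
Restrictor pairs — does the scope hold? (C1,T2):fails  (C1,T4):fails  (C1,T6):fails  (C1,T7):fails  (C2,T3):fails  (C3,T1):fails  (C3,T3):fails  (C3,T6):fails  (C3,T7):fails  (C3,T8):fails  (C3,T9):fails  (C4,T1):fails  (C4,T8):fails  (C5,T5):fails  (C6,T4):fails  (C6,T6):fails
Scope holds for no restrictor pair, so the sentence is true.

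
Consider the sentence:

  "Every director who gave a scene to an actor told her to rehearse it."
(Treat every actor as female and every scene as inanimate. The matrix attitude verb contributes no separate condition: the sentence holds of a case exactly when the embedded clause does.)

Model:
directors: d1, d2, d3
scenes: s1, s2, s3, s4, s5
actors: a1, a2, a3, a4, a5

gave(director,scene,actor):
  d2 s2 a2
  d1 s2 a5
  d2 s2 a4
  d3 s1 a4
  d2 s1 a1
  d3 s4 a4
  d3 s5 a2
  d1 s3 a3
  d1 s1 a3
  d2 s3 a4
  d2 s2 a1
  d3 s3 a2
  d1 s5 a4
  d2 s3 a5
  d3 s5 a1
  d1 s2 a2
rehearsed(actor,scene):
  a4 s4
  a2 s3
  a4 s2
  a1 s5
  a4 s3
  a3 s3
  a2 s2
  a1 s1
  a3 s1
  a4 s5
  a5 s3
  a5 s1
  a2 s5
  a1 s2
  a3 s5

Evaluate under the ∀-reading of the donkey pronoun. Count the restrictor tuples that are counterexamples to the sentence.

2

"her" takes "an actor" as antecedent and "it" takes "a scene"; both are donkey pronouns co-varying with the restrictor.
Strong reading: for every (d,s,a) with gave(d,s,a), rehearsed(a,s).
Restrictor triples: (d1,s1,a3)→rehearsed(a3,s1) ✓  (d1,s2,a2)→rehearsed(a2,s2) ✓  (d1,s2,a5)→rehearsed(a5,s2) ✗  (d1,s3,a3)→rehearsed(a3,s3) ✓  (d1,s5,a4)→rehearsed(a4,s5) ✓  (d2,s1,a1)→rehearsed(a1,s1) ✓  (d2,s2,a1)→rehearsed(a1,s2) ✓  (d2,s2,a2)→rehearsed(a2,s2) ✓  (d2,s2,a4)→rehearsed(a4,s2) ✓  (d2,s3,a4)→rehearsed(a4,s3) ✓  (d2,s3,a5)→rehearsed(a5,s3) ✓  (d3,s1,a4)→rehearsed(a4,s1) ✗  (d3,s3,a2)→rehearsed(a2,s3) ✓  (d3,s4,a4)→rehearsed(a4,s4) ✓  (d3,s5,a1)→rehearsed(a1,s5) ✓  (d3,s5,a2)→rehearsed(a2,s5) ✓
Counterexamples (restrictor triples failing the scope): 2.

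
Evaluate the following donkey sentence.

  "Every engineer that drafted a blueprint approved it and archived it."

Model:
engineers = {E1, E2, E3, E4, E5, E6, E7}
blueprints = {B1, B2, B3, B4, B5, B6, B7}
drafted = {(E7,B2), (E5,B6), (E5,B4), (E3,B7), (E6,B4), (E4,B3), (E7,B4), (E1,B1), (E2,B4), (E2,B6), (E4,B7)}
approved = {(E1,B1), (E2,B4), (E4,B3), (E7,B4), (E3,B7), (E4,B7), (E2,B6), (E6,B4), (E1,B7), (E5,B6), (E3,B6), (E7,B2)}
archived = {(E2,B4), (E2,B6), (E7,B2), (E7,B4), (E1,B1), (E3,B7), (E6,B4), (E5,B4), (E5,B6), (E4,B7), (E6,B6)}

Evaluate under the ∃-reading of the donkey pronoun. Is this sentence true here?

"it" takes "a blueprint" as antecedent — a donkey pronoun bound across the clause boundary.
Weak reading: every engineer e with some drafted-blueprint has at least one drafted-blueprint b such that approved(e,b) ∧ archived(e,b).
Per engineer: E1:✓  E2:✓  E3:✓  E4:✓  E5:✓  E6:✓  E7:✓
Every engineer in the restrictor has a witness.

True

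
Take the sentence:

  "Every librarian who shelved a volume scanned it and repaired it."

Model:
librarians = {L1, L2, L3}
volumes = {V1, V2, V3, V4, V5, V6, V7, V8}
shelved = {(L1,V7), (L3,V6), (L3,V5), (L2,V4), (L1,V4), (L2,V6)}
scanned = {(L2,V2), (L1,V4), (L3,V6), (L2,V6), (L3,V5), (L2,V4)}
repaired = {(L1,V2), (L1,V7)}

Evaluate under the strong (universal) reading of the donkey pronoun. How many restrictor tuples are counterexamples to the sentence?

"it" takes "a volume" as antecedent — a donkey pronoun bound across the clause boundary.
Strong reading: for every (l,v) with shelved(l,v), scanned(l,v) ∧ repaired(l,v).
Restrictor pairs: (L1,V4) ✗  (L1,V7) ✗  (L2,V4) ✗  (L2,V6) ✗  (L3,V5) ✗  (L3,V6) ✗
Counterexamples (restrictor pairs failing the scope): 6.

6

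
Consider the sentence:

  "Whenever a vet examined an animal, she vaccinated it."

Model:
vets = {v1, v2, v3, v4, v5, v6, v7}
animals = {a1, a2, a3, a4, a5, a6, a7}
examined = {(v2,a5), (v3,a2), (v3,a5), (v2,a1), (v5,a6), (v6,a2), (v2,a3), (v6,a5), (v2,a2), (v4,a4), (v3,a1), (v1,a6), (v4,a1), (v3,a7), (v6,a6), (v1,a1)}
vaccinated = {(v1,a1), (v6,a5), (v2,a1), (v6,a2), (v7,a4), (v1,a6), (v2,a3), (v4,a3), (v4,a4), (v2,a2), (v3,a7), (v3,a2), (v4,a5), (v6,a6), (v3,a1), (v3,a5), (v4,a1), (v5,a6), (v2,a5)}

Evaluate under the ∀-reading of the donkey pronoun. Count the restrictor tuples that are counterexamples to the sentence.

"it" takes "an animal" as antecedent — a donkey pronoun bound across the clause boundary.
Strong reading: for every (v,a) with examined(v,a), vaccinated(v,a).
Restrictor pairs: (v1,a1) ✓  (v1,a6) ✓  (v2,a1) ✓  (v2,a2) ✓  (v2,a3) ✓  (v2,a5) ✓  (v3,a1) ✓  (v3,a2) ✓  (v3,a5) ✓  (v3,a7) ✓  (v4,a1) ✓  (v4,a4) ✓  (v5,a6) ✓  (v6,a2) ✓  (v6,a5) ✓  (v6,a6) ✓
Counterexamples (restrictor pairs failing the scope): 0.

0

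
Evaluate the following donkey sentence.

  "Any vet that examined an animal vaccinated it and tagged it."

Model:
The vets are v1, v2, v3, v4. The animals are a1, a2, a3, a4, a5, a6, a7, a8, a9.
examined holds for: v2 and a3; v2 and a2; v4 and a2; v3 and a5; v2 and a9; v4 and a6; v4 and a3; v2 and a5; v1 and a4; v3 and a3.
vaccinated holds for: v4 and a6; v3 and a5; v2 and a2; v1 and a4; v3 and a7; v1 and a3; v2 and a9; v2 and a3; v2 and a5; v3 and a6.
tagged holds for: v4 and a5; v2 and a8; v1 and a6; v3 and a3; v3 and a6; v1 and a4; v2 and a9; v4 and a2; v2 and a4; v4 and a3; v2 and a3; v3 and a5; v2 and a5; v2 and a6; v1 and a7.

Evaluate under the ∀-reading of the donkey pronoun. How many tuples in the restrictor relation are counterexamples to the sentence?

"it" takes "an animal" as antecedent — a donkey pronoun bound across the clause boundary.
Strong reading: for every (v,a) with examined(v,a), vaccinated(v,a) ∧ tagged(v,a).
Restrictor pairs: (v1,a4) ✓  (v2,a2) ✗  (v2,a3) ✓  (v2,a5) ✓  (v2,a9) ✓  (v3,a3) ✗  (v3,a5) ✓  (v4,a2) ✗  (v4,a3) ✗  (v4,a6) ✗
Counterexamples (restrictor pairs failing the scope): 5.

5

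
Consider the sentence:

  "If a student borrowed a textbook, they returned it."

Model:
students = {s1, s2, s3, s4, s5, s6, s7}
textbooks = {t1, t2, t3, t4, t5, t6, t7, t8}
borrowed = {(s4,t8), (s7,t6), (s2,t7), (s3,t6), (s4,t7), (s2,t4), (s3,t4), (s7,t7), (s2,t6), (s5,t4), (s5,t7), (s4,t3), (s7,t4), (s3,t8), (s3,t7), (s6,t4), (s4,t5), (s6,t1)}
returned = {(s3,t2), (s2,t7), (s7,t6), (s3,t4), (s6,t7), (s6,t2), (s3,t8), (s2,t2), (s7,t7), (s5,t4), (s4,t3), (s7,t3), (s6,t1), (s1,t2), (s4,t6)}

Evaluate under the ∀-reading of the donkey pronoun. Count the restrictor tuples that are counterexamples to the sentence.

"it" takes "a textbook" as antecedent — a donkey pronoun bound across the clause boundary.
Strong reading: for every (s,t) with borrowed(s,t), returned(s,t).
Restrictor pairs: (s2,t4) ✗  (s2,t6) ✗  (s2,t7) ✓  (s3,t4) ✓  (s3,t6) ✗  (s3,t7) ✗  (s3,t8) ✓  (s4,t3) ✓  (s4,t5) ✗  (s4,t7) ✗  (s4,t8) ✗  (s5,t4) ✓  (s5,t7) ✗  (s6,t1) ✓  (s6,t4) ✗  (s7,t4) ✗  (s7,t6) ✓  (s7,t7) ✓
Counterexamples (restrictor pairs failing the scope): 10.

10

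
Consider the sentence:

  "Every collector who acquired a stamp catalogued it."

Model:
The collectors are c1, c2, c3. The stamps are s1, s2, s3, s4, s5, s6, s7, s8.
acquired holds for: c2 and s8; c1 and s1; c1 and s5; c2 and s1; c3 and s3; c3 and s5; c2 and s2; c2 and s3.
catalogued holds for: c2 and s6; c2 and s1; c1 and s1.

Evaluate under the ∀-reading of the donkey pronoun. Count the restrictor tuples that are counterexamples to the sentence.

6

"it" takes "a stamp" as antecedent — a donkey pronoun bound across the clause boundary.
Strong reading: for every (c,s) with acquired(c,s), catalogued(c,s).
Restrictor pairs: (c1,s1) ✓  (c1,s5) ✗  (c2,s1) ✓  (c2,s2) ✗  (c2,s3) ✗  (c2,s8) ✗  (c3,s3) ✗  (c3,s5) ✗
Counterexamples (restrictor pairs failing the scope): 6.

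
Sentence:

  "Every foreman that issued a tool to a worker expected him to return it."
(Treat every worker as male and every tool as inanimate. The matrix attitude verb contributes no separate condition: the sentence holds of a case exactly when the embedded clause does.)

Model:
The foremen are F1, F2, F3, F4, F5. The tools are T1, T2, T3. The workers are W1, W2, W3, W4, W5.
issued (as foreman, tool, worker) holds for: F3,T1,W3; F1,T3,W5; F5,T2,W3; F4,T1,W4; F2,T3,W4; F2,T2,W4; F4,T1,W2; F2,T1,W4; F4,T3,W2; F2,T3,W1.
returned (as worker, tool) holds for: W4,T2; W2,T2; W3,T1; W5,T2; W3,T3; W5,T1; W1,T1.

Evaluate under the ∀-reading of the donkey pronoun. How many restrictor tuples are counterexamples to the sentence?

8

"him" takes "a worker" as antecedent and "it" takes "a tool"; both are donkey pronouns co-varying with the restrictor.
Strong reading: for every (f,t,w) with issued(f,t,w), returned(w,t).
Restrictor triples: (F1,T3,W5)→returned(W5,T3) ✗  (F2,T1,W4)→returned(W4,T1) ✗  (F2,T2,W4)→returned(W4,T2) ✓  (F2,T3,W1)→returned(W1,T3) ✗  (F2,T3,W4)→returned(W4,T3) ✗  (F3,T1,W3)→returned(W3,T1) ✓  (F4,T1,W2)→returned(W2,T1) ✗  (F4,T1,W4)→returned(W4,T1) ✗  (F4,T3,W2)→returned(W2,T3) ✗  (F5,T2,W3)→returned(W3,T2) ✗
Counterexamples (restrictor triples failing the scope): 8.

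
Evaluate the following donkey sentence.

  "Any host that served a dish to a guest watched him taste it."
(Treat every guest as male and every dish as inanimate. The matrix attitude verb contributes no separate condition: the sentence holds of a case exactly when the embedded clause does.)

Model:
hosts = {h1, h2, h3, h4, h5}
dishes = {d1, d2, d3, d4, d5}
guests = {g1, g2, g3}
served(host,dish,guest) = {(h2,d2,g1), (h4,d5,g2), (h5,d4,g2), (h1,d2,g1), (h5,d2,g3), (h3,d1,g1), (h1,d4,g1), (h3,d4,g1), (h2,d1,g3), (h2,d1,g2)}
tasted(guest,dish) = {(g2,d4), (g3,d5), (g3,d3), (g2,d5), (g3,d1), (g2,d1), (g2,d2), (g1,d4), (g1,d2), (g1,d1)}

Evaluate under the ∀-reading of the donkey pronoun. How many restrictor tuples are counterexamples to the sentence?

"him" takes "a guest" as antecedent and "it" takes "a dish"; both are donkey pronouns co-varying with the restrictor.
Strong reading: for every (h,d,g) with served(h,d,g), tasted(g,d).
Restrictor triples: (h1,d2,g1)→tasted(g1,d2) ✓  (h1,d4,g1)→tasted(g1,d4) ✓  (h2,d1,g2)→tasted(g2,d1) ✓  (h2,d1,g3)→tasted(g3,d1) ✓  (h2,d2,g1)→tasted(g1,d2) ✓  (h3,d1,g1)→tasted(g1,d1) ✓  (h3,d4,g1)→tasted(g1,d4) ✓  (h4,d5,g2)→tasted(g2,d5) ✓  (h5,d2,g3)→tasted(g3,d2) ✗  (h5,d4,g2)→tasted(g2,d4) ✓
Counterexamples (restrictor triples failing the scope): 1.

1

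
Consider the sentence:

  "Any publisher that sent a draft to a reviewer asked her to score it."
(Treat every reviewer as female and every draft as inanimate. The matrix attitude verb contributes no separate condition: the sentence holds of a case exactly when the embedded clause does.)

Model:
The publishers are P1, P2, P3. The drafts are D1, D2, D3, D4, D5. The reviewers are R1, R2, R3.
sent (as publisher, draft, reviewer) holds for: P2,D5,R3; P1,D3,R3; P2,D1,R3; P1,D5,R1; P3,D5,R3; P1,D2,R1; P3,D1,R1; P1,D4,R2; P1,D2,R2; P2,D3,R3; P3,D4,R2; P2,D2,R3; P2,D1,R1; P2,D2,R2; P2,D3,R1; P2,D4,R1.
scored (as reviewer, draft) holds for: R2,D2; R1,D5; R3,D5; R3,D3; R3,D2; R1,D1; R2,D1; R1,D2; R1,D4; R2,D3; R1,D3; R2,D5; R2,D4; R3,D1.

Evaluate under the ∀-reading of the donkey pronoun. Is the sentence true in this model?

"her" takes "a reviewer" as antecedent and "it" takes "a draft"; both are donkey pronouns co-varying with the restrictor.
Strong reading: for every (p,d,r) with sent(p,d,r), scored(r,d).
Restrictor triples: (P1,D2,R1)→scored(R1,D2) ✓  (P1,D2,R2)→scored(R2,D2) ✓  (P1,D3,R3)→scored(R3,D3) ✓  (P1,D4,R2)→scored(R2,D4) ✓  (P1,D5,R1)→scored(R1,D5) ✓  (P2,D1,R1)→scored(R1,D1) ✓  (P2,D1,R3)→scored(R3,D1) ✓  (P2,D2,R2)→scored(R2,D2) ✓  (P2,D2,R3)→scored(R3,D2) ✓  (P2,D3,R1)→scored(R1,D3) ✓  (P2,D3,R3)→scored(R3,D3) ✓  (P2,D4,R1)→scored(R1,D4) ✓  (P2,D5,R3)→scored(R3,D5) ✓  (P3,D1,R1)→scored(R1,D1) ✓  (P3,D4,R2)→scored(R2,D4) ✓  (P3,D5,R3)→scored(R3,D5) ✓
Every restrictor triple satisfies the scope.

True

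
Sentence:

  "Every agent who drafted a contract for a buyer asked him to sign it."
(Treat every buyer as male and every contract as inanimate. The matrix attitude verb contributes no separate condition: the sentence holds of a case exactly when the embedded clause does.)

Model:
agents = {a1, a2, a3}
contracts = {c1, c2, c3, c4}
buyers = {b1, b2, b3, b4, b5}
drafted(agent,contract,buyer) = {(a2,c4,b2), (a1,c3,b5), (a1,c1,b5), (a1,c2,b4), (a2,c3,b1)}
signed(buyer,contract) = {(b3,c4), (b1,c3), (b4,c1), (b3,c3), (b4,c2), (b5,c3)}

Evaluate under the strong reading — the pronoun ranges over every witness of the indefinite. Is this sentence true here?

"him" takes "a buyer" as antecedent and "it" takes "a contract"; both are donkey pronouns co-varying with the restrictor.
Strong reading: for every (a,c,b) with drafted(a,c,b), signed(b,c).
Restrictor triples: (a1,c1,b5)→signed(b5,c1) ✗  (a1,c2,b4)→signed(b4,c2) ✓  (a1,c3,b5)→signed(b5,c3) ✓  (a2,c3,b1)→signed(b1,c3) ✓  (a2,c4,b2)→signed(b2,c4) ✗
Counterexample: (a1,c1,b5) — signed(b5,c1) does not hold.

False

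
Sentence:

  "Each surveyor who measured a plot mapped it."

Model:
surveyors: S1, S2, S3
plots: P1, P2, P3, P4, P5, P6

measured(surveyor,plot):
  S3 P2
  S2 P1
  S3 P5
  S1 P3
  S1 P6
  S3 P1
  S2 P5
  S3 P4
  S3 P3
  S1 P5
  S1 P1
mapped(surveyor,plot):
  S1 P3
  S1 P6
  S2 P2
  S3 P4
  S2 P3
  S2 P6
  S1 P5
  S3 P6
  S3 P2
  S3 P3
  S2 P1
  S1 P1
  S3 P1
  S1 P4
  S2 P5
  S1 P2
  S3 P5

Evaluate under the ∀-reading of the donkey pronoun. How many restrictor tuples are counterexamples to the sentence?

0

"it" takes "a plot" as antecedent — a donkey pronoun bound across the clause boundary.
Strong reading: for every (s,p) with measured(s,p), mapped(s,p).
Restrictor pairs: (S1,P1) ✓  (S1,P3) ✓  (S1,P5) ✓  (S1,P6) ✓  (S2,P1) ✓  (S2,P5) ✓  (S3,P1) ✓  (S3,P2) ✓  (S3,P3) ✓  (S3,P4) ✓  (S3,P5) ✓
Counterexamples (restrictor pairs failing the scope): 0.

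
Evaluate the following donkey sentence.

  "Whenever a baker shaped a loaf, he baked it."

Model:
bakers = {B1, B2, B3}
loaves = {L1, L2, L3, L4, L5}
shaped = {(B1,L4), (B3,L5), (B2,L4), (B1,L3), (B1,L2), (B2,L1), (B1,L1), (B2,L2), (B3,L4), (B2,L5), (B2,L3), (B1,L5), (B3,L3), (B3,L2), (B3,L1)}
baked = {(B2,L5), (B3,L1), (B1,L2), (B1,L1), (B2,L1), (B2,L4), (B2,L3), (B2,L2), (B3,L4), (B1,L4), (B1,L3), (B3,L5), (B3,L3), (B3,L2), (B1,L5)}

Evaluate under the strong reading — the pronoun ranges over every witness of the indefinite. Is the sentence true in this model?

"it" takes "a loaf" as antecedent — a donkey pronoun bound across the clause boundary.
Strong reading: for every (b,l) with shaped(b,l), baked(b,l).
Restrictor pairs: (B1,L1) ✓  (B1,L2) ✓  (B1,L3) ✓  (B1,L4) ✓  (B1,L5) ✓  (B2,L1) ✓  (B2,L2) ✓  (B2,L3) ✓  (B2,L4) ✓  (B2,L5) ✓  (B3,L1) ✓  (B3,L2) ✓  (B3,L3) ✓  (B3,L4) ✓  (B3,L5) ✓
Every restrictor pair satisfies the scope.

True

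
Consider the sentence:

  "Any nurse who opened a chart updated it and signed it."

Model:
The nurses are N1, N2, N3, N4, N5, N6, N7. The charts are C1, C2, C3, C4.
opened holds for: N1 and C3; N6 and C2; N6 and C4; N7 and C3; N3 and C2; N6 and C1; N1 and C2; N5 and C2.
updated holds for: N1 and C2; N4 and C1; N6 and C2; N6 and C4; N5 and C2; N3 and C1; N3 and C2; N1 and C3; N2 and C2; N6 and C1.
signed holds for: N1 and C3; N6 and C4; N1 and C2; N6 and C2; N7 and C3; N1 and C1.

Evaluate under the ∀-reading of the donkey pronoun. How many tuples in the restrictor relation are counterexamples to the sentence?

4

"it" takes "a chart" as antecedent — a donkey pronoun bound across the clause boundary.
Strong reading: for every (n,c) with opened(n,c), updated(n,c) ∧ signed(n,c).
Restrictor pairs: (N1,C2) ✓  (N1,C3) ✓  (N3,C2) ✗  (N5,C2) ✗  (N6,C1) ✗  (N6,C2) ✓  (N6,C4) ✓  (N7,C3) ✗
Counterexamples (restrictor pairs failing the scope): 4.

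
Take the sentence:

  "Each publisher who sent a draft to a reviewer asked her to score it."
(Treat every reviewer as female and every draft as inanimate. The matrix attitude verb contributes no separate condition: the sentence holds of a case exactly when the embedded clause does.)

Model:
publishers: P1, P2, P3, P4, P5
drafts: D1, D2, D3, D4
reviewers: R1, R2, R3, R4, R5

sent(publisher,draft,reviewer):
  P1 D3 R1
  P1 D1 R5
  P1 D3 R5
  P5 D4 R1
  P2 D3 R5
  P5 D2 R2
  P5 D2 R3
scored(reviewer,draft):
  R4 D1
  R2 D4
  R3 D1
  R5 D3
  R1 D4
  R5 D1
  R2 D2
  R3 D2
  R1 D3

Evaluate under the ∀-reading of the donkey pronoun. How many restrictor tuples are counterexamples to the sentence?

"her" takes "a reviewer" as antecedent and "it" takes "a draft"; both are donkey pronouns co-varying with the restrictor.
Strong reading: for every (p,d,r) with sent(p,d,r), scored(r,d).
Restrictor triples: (P1,D1,R5)→scored(R5,D1) ✓  (P1,D3,R1)→scored(R1,D3) ✓  (P1,D3,R5)→scored(R5,D3) ✓  (P2,D3,R5)→scored(R5,D3) ✓  (P5,D2,R2)→scored(R2,D2) ✓  (P5,D2,R3)→scored(R3,D2) ✓  (P5,D4,R1)→scored(R1,D4) ✓
Counterexamples (restrictor triples failing the scope): 0.

0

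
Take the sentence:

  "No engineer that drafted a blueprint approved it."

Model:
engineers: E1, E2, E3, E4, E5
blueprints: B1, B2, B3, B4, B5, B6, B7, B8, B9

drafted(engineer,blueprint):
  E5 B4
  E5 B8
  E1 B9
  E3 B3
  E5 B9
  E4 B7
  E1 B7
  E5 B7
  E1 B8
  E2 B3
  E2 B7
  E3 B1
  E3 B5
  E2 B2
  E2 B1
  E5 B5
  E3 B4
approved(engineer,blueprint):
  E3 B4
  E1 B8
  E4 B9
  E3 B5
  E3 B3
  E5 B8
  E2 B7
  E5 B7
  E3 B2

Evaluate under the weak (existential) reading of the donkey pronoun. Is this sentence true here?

"it" takes "a blueprint" as antecedent — a donkey pronoun bound across the clause boundary.
Truth condition: for no (e,b) with drafted(e,b) does approved(e,b) hold.
Restrictor pairs — does the scope hold? (E1,B7):fails  (E1,B8):holds  (E1,B9):fails  (E2,B1):fails  (E2,B2):fails  (E2,B3):fails  (E2,B7):holds  (E3,B1):fails  (E3,B3):holds  (E3,B4):holds  (E3,B5):holds  (E4,B7):fails  (E5,B4):fails  (E5,B5):fails  (E5,B7):holds  (E5,B8):holds  (E5,B9):fails
Scope holds for 7 pair(s), so the sentence is false.

False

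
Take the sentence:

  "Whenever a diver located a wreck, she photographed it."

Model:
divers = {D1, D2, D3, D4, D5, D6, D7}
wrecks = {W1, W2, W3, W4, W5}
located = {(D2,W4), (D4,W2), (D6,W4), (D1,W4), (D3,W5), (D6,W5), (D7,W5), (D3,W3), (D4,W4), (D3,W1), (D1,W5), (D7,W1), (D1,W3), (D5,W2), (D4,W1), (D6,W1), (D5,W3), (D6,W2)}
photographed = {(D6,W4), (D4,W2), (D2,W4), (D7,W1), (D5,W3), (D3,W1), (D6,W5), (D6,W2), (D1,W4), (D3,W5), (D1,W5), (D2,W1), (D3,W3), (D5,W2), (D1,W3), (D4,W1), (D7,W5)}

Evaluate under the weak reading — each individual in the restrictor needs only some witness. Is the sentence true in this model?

True

"it" takes "a wreck" as antecedent — a donkey pronoun bound across the clause boundary.
Weak reading: every diver d with some located-wreck has at least one located-wreck w such that photographed(d,w).
Per diver: D1:✓  D2:✓  D3:✓  D4:✓  D5:✓  D6:✓  D7:✓
Every diver in the restrictor has a witness.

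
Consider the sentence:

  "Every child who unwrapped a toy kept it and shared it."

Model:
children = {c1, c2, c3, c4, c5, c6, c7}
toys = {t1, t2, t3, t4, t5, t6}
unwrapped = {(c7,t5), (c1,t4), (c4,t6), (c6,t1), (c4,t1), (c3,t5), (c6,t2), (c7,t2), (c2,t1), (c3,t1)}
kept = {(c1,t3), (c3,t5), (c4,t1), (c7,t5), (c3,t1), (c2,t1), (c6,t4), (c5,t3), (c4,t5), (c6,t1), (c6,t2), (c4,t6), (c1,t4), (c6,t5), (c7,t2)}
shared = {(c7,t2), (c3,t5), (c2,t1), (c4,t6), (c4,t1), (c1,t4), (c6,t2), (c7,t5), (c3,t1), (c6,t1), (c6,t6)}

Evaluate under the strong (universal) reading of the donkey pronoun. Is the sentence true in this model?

"it" takes "a toy" as antecedent — a donkey pronoun bound across the clause boundary.
Strong reading: for every (c,t) with unwrapped(c,t), kept(c,t) ∧ shared(c,t).
Restrictor pairs: (c1,t4) ✓  (c2,t1) ✓  (c3,t1) ✓  (c3,t5) ✓  (c4,t1) ✓  (c4,t6) ✓  (c6,t1) ✓  (c6,t2) ✓  (c7,t2) ✓  (c7,t5) ✓
Every restrictor pair satisfies the scope.

True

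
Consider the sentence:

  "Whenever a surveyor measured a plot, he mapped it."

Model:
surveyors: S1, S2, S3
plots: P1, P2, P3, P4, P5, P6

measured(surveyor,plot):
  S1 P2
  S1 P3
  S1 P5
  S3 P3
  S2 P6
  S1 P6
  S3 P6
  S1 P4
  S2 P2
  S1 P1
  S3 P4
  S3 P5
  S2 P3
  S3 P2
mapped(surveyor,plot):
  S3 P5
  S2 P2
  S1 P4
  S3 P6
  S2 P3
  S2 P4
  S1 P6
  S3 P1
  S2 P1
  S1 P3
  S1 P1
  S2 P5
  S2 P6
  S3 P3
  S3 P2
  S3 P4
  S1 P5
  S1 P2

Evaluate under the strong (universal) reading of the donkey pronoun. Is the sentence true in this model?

True

"it" takes "a plot" as antecedent — a donkey pronoun bound across the clause boundary.
Strong reading: for every (s,p) with measured(s,p), mapped(s,p).
Restrictor pairs: (S1,P1) ✓  (S1,P2) ✓  (S1,P3) ✓  (S1,P4) ✓  (S1,P5) ✓  (S1,P6) ✓  (S2,P2) ✓  (S2,P3) ✓  (S2,P6) ✓  (S3,P2) ✓  (S3,P3) ✓  (S3,P4) ✓  (S3,P5) ✓  (S3,P6) ✓
Every restrictor pair satisfies the scope.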